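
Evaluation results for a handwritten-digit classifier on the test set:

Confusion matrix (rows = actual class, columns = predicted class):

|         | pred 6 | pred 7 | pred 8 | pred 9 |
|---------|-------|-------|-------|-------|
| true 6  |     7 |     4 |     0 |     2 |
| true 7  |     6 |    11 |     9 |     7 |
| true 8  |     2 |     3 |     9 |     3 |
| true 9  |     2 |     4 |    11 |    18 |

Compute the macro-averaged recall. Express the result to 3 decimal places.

Per-class recall (TP/(TP+FN)):
  6: TP=7, FN=4+0+2=6 → 7/13 = 0.5385
  7: TP=11, FN=6+9+7=22 → 11/33 = 0.3333
  8: TP=9, FN=2+3+3=8 → 9/17 = 0.5294
  9: TP=18, FN=2+4+11=17 → 18/35 = 0.5143
Macro-recall = mean = (0.5385 + 0.3333 + 0.5294 + 0.5143) / 4 = 0.479

0.479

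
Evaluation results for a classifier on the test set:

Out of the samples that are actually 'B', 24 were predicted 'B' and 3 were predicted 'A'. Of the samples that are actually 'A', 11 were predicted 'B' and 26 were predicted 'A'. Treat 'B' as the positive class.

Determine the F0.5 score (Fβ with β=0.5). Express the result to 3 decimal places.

Fβ = (1+β²)·TP / ((1+β²)·TP + β²·FN + FP), with β²=1/4
= 1.25·24 / (1.25·24 + 0.25·3 + 11) = 0.719

0.719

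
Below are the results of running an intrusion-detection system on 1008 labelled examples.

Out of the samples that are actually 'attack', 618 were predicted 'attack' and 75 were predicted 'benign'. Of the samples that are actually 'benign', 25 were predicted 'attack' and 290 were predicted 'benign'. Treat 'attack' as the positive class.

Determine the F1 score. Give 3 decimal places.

0.925

Precision = TP/(TP+FP) = 618/643 = 0.9611
Recall = TP/(TP+FN) = 618/693 = 0.8918
F1 = 2·TP/(2·TP+FP+FN) = 1236/1336 = 0.925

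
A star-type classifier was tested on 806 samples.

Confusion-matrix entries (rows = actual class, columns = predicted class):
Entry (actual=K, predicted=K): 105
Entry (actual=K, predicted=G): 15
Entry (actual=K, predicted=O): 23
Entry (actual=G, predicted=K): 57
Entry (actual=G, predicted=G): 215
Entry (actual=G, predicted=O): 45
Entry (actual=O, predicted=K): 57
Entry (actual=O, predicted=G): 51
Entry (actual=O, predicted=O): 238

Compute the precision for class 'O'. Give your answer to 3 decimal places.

0.778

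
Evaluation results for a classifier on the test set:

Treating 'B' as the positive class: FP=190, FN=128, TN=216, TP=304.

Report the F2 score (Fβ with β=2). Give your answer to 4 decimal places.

0.6841

Fβ = (1+β²)·TP / ((1+β²)·TP + β²·FN + FP), with β²=4
= 5·304 / (5·304 + 4·128 + 190) = 0.6841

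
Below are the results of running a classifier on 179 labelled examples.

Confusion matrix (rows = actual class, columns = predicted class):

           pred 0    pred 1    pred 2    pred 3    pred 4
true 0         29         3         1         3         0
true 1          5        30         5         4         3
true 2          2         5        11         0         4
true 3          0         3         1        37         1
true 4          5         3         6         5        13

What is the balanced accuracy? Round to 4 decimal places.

0.6462

Balanced accuracy = mean of per-class recall.
  0: recall = 29/36 = 0.80556
  1: recall = 30/47 = 0.63830
  2: recall = 11/22 = 0.50000
  3: recall = 37/42 = 0.88095
  4: recall = 13/32 = 0.40625
Mean = (0.80556 + 0.63830 + 0.50000 + 0.88095 + 0.40625) / 5 = 0.6462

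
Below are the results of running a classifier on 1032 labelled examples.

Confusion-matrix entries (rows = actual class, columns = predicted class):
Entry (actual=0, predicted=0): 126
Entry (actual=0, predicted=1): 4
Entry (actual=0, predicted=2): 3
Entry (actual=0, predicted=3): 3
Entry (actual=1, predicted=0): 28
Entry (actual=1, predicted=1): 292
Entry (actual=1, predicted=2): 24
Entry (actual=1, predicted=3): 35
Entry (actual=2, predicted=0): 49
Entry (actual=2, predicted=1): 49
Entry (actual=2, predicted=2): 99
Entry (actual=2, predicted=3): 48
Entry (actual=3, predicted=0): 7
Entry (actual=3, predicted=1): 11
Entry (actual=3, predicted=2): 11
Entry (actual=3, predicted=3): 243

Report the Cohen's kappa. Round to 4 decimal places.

Observed agreement pₒ = trace/N = 760/1032 = 0.73643
Expected agreement pₑ = Σ (rowᵢ·colᵢ)/N² = (136·210 + 379·356 + 245·137 + 272·329)/1032² = 0.26904
κ = (pₒ − pₑ)/(1 − pₑ) = (0.73643 − 0.26904)/(1 − 0.26904) = 0.6394

0.6394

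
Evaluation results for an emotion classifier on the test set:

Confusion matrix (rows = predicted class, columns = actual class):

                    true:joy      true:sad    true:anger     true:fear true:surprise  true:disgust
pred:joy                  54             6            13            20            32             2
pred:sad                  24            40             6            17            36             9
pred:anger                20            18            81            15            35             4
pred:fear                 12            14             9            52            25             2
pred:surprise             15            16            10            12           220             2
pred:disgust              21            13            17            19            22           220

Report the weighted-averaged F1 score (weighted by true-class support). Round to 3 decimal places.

Per-class F1 score (2·TP/(2·TP+FP+FN)):
  joy: TP=54, FP=6+13+20+32+2=73, FN=24+20+12+15+21=92 → 108/273 = 0.3956
  sad: TP=40, FP=24+6+17+36+9=92, FN=6+18+14+16+13=67 → 80/239 = 0.3347
  anger: TP=81, FP=20+18+15+35+4=92, FN=13+6+9+10+17=55 → 162/309 = 0.5243
  fear: TP=52, FP=12+14+9+25+2=62, FN=20+17+15+12+19=83 → 104/249 = 0.4177
  surprise: TP=220, FP=15+16+10+12+2=55, FN=32+36+35+25+22=150 → 440/645 = 0.6822
  disgust: TP=220, FP=21+13+17+19+22=92, FN=2+9+4+2+2=19 → 440/551 = 0.7985
Weighted-F1 score = Σ (supportᵢ/N)·F1 scoreᵢ with N=1133: (146/1133)·0.3956 + (107/1133)·0.3347 + (136/1133)·0.5243 + (135/1133)·0.4177 + (370/1133)·0.6822 + (239/1133)·0.7985 = 0.587

0.587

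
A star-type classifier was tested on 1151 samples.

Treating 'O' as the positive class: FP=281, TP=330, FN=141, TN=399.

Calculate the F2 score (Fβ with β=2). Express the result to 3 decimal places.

0.661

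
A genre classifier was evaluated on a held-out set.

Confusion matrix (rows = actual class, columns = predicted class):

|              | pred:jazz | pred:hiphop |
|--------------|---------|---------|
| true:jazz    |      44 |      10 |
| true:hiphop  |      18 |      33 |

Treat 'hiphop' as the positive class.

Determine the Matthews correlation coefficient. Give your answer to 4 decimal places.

0.4694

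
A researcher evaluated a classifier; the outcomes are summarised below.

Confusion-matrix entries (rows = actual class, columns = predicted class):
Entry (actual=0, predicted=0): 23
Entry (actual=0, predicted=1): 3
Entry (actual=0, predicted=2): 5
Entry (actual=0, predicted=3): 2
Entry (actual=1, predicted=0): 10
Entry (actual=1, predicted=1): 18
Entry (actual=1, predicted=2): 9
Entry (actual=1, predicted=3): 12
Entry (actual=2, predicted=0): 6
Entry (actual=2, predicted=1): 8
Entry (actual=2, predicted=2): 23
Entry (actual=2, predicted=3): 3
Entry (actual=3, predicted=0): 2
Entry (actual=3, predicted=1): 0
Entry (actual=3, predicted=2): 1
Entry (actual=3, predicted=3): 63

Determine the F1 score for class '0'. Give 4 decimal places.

0.6216

Treat '0' as positive and all other classes as negative.
F1 score = 2·TP/(2·TP+FP+FN).
0: TP=23, FP=10+6+2=18, FN=3+5+2=10 → 46/74 = 0.62162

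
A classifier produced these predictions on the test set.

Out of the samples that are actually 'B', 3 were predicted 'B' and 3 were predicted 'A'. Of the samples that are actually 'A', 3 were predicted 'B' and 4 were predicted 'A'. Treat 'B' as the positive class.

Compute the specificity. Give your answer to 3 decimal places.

0.571

Specificity = TN/(TN+FP) = 4/(4+3) = 0.571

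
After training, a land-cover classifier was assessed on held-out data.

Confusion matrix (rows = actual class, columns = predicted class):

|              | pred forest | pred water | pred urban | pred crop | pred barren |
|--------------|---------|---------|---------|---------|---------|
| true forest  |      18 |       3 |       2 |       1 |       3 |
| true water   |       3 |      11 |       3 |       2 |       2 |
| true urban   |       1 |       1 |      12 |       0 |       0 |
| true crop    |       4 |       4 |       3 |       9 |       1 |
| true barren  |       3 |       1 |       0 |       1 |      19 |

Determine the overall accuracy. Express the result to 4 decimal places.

0.6449

Accuracy = trace / total = (18+11+12+9+19=69) / 107 = 69/107 = 0.6449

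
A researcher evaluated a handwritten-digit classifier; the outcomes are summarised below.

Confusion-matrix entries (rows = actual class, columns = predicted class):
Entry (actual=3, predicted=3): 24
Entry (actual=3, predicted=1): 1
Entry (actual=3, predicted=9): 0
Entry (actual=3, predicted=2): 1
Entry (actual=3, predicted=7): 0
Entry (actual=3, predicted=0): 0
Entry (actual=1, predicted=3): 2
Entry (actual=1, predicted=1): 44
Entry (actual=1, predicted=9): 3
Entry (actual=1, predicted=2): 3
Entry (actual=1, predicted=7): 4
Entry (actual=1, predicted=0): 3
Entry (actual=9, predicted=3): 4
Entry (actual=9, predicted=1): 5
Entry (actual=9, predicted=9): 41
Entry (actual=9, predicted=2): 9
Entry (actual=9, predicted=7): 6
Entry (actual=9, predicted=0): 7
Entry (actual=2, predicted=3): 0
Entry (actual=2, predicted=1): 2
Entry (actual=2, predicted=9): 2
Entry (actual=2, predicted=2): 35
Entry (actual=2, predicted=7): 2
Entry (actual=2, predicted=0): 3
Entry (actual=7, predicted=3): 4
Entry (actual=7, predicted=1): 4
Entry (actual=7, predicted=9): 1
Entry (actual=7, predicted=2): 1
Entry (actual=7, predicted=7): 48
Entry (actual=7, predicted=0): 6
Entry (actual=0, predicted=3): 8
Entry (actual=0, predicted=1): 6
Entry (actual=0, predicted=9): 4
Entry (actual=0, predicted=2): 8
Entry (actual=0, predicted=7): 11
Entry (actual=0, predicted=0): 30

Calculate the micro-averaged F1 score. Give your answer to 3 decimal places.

0.669

Micro-averaging pools counts across classes: ΣTP=222, ΣFP=110, ΣFN=110.
Micro-F1 score = 2·TP/(2·TP+FP+FN) on pooled counts = 0.669 (equals overall accuracy in single-label multiclass).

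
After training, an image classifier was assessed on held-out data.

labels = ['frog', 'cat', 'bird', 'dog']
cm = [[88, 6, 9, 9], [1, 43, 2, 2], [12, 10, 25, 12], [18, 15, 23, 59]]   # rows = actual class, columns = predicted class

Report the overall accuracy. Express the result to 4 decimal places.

0.6437

Accuracy = trace / total = (88+43+25+59=215) / 334 = 215/334 = 0.6437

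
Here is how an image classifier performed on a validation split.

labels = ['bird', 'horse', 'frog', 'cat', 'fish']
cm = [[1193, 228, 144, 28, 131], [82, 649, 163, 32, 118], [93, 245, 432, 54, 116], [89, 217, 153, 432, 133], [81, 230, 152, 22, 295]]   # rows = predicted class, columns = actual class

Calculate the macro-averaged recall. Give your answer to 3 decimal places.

0.547

Per-class recall (TP/(TP+FN)):
  bird: TP=1193, FN=82+93+89+81=345 → 1193/1538 = 0.7757
  horse: TP=649, FN=228+245+217+230=920 → 649/1569 = 0.4136
  frog: TP=432, FN=144+163+153+152=612 → 432/1044 = 0.4138
  cat: TP=432, FN=28+32+54+22=136 → 432/568 = 0.7606
  fish: TP=295, FN=131+118+116+133=498 → 295/793 = 0.3720
Macro-recall = mean = (0.7757 + 0.4136 + 0.4138 + 0.7606 + 0.3720) / 5 = 0.547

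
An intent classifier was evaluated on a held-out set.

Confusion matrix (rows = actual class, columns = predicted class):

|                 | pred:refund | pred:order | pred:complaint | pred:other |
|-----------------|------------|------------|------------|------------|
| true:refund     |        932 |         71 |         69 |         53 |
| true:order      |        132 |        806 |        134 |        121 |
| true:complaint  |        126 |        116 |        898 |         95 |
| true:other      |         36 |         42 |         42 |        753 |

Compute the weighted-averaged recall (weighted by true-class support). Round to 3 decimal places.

Per-class recall (TP/(TP+FN)):
  refund: TP=932, FN=71+69+53=193 → 932/1125 = 0.8284
  order: TP=806, FN=132+134+121=387 → 806/1193 = 0.6756
  complaint: TP=898, FN=126+116+95=337 → 898/1235 = 0.7271
  other: TP=753, FN=36+42+42=120 → 753/873 = 0.8625
Weighted-recall = Σ (supportᵢ/N)·recallᵢ with N=4426: (1125/4426)·0.8284 + (1193/4426)·0.6756 + (1235/4426)·0.7271 + (873/4426)·0.8625 = 0.766

0.766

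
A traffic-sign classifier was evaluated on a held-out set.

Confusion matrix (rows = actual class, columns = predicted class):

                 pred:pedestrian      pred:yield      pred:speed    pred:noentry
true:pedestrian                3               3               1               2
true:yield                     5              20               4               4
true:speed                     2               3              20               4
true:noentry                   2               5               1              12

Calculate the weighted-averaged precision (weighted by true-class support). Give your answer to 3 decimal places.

0.624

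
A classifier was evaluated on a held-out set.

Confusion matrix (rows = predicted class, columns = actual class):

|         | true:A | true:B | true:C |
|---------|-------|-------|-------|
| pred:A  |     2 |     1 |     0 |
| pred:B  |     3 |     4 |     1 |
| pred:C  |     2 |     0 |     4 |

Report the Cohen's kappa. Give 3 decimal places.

0.399

Observed agreement pₒ = trace/N = 10/17 = 0.5882
Expected agreement pₑ = Σ (rowᵢ·colᵢ)/N² = (7·3 + 5·8 + 5·6)/17² = 0.3149
κ = (pₒ − pₑ)/(1 − pₑ) = (0.5882 − 0.3149)/(1 − 0.3149) = 0.399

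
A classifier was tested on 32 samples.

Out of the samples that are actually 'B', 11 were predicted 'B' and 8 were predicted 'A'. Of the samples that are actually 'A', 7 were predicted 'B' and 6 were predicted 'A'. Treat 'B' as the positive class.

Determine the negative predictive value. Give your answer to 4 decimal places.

0.4286

NPV = TN/(TN+FN) = 6/(6+8) = 0.4286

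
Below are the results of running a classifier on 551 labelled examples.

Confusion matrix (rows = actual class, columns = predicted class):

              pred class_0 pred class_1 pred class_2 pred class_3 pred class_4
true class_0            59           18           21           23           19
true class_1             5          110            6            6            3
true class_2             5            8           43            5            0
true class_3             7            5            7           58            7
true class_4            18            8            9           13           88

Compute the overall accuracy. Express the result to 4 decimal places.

Accuracy = trace / total = (59+110+43+58+88=358) / 551 = 358/551 = 0.6497

0.6497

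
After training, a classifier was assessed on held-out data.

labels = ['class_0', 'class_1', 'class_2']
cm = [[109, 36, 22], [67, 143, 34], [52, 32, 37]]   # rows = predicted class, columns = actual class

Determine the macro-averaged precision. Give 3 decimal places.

0.515

Per-class precision (TP/(TP+FP)):
  class_0: TP=109, FP=36+22=58 → 109/167 = 0.6527
  class_1: TP=143, FP=67+34=101 → 143/244 = 0.5861
  class_2: TP=37, FP=52+32=84 → 37/121 = 0.3058
Macro-precision = mean = (0.6527 + 0.5861 + 0.3058) / 3 = 0.515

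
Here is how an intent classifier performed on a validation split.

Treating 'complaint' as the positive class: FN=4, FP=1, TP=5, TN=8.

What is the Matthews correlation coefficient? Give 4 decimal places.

0.4714

MCC = (TP·TN − FP·FN) / √((TP+FP)(TP+FN)(TN+FP)(TN+FN))
Numerator = 5·8 − 1·4 = 36
Denominator = √(6·9·9·12) = √5832 = 76.3675
MCC = 36 / 76.3675 = 0.4714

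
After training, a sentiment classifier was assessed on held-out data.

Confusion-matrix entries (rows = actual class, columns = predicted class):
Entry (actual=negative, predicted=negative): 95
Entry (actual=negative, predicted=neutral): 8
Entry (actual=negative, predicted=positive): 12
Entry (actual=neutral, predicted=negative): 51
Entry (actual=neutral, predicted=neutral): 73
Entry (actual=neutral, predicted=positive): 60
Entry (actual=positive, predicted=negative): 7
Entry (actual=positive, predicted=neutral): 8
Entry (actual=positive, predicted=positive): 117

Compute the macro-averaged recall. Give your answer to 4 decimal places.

0.7031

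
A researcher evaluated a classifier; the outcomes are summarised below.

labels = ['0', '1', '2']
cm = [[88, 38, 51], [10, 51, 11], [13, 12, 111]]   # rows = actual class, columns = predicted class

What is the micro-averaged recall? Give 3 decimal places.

Micro-averaging pools counts across classes: ΣTP=250, ΣFP=135, ΣFN=135.
Micro-recall = TP/(TP+FN) on pooled counts = 0.649 (equals overall accuracy in single-label multiclass).

0.649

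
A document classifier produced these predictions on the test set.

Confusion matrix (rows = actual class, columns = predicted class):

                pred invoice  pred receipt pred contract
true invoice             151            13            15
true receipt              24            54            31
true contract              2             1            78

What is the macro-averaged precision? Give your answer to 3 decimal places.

Per-class precision (TP/(TP+FP)):
  invoice: TP=151, FP=24+2=26 → 151/177 = 0.8531
  receipt: TP=54, FP=13+1=14 → 54/68 = 0.7941
  contract: TP=78, FP=15+31=46 → 78/124 = 0.6290
Macro-precision = mean = (0.8531 + 0.7941 + 0.6290) / 3 = 0.759

0.759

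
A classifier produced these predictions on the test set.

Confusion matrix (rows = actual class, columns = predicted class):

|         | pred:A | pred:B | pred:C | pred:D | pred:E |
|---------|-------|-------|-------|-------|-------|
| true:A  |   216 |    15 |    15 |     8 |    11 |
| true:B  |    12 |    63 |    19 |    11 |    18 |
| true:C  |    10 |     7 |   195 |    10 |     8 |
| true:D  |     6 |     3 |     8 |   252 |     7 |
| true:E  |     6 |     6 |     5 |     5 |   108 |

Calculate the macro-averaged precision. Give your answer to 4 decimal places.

0.7863

Per-class precision (TP/(TP+FP)):
  A: TP=216, FP=12+10+6+6=34 → 216/250 = 0.86400
  B: TP=63, FP=15+7+3+6=31 → 63/94 = 0.67021
  C: TP=195, FP=15+19+8+5=47 → 195/242 = 0.80579
  D: TP=252, FP=8+11+10+5=34 → 252/286 = 0.88112
  E: TP=108, FP=11+18+8+7=44 → 108/152 = 0.71053
Macro-precision = mean = (0.86400 + 0.67021 + 0.80579 + 0.88112 + 0.71053) / 5 = 0.7863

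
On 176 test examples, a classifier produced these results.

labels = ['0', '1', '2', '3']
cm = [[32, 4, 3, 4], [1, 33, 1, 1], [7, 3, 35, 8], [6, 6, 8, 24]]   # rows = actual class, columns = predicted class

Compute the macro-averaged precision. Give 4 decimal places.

0.7016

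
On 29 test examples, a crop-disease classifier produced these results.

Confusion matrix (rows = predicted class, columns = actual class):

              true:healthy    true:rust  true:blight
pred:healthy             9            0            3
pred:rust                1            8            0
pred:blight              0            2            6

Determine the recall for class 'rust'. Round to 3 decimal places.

One-vs-rest for 'rust': TP = diagonal; FP = other classes predicted 'rust'; FN = 'rust' predicted as other.
recall = TP/(TP+FN).
rust: TP=8, FN=0+2=2 → 8/10 = 0.8000

0.800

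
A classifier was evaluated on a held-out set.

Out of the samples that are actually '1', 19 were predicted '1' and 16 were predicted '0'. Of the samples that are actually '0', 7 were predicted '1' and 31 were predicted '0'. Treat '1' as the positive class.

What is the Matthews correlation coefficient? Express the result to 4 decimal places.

0.3742

MCC = (TP·TN − FP·FN) / √((TP+FP)(TP+FN)(TN+FP)(TN+FN))
Numerator = 19·31 − 7·16 = 477
Denominator = √(26·35·38·47) = √1625260 = 1274.8569
MCC = 477 / 1274.8569 = 0.3742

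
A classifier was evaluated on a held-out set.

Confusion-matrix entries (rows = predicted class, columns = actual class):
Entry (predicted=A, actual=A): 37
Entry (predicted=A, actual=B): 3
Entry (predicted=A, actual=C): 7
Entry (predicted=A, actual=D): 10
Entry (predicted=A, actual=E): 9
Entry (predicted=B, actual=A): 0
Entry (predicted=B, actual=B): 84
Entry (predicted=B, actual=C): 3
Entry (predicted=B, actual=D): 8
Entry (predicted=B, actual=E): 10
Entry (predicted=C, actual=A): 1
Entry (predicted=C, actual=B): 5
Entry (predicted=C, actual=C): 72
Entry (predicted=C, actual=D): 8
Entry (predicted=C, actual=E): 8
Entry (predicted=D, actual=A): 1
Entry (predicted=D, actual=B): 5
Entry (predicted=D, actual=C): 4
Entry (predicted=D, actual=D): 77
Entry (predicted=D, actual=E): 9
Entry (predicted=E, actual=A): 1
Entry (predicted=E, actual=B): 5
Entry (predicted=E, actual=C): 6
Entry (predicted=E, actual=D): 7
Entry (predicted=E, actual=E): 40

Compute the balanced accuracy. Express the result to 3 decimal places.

Balanced accuracy = mean of per-class recall.
  A: recall = 37/40 = 0.9250
  B: recall = 84/102 = 0.8235
  C: recall = 72/92 = 0.7826
  D: recall = 77/110 = 0.7000
  E: recall = 40/76 = 0.5263
Mean = (0.9250 + 0.8235 + 0.7826 + 0.7000 + 0.5263) / 5 = 0.751

0.751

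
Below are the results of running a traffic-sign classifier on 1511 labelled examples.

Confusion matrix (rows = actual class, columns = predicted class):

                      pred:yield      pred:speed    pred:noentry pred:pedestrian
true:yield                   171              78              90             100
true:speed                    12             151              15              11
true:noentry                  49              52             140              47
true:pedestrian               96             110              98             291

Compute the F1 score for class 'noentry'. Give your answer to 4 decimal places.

Take TP from the diagonal, FP from the rest of the 'noentry' prediction marginal, FN from the rest of the 'noentry' actual marginal.
F1 score = 2·TP/(2·TP+FP+FN).
noentry: TP=140, FP=90+15+98=203, FN=49+52+47=148 → 280/631 = 0.44374

0.4437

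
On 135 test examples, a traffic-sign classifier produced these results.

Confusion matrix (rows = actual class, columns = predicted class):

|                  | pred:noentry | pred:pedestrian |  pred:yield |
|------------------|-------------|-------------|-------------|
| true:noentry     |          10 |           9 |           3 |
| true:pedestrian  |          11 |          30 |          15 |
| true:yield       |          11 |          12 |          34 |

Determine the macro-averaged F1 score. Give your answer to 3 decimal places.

0.518

Per-class F1 score (2·TP/(2·TP+FP+FN)):
  noentry: TP=10, FP=11+11=22, FN=9+3=12 → 20/54 = 0.3704
  pedestrian: TP=30, FP=9+12=21, FN=11+15=26 → 60/107 = 0.5607
  yield: TP=34, FP=3+15=18, FN=11+12=23 → 68/109 = 0.6239
Macro-F1 score = mean = (0.3704 + 0.5607 + 0.6239) / 3 = 0.518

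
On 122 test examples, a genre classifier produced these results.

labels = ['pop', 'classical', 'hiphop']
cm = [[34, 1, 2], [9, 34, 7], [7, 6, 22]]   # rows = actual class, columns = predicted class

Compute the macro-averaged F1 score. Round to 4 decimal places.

0.7318

Per-class F1 score (2·TP/(2·TP+FP+FN)):
  pop: TP=34, FP=9+7=16, FN=1+2=3 → 68/87 = 0.78161
  classical: TP=34, FP=1+6=7, FN=9+7=16 → 68/91 = 0.74725
  hiphop: TP=22, FP=2+7=9, FN=7+6=13 → 44/66 = 0.66667
Macro-F1 score = mean = (0.78161 + 0.74725 + 0.66667) / 3 = 0.7318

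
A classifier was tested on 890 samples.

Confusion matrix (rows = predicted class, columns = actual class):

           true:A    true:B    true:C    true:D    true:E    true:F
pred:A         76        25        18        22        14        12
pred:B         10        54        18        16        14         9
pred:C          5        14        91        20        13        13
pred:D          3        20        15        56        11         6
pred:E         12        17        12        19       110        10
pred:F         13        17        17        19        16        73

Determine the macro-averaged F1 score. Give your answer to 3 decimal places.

0.509

Per-class F1 score (2·TP/(2·TP+FP+FN)):
  A: TP=76, FP=25+18+22+14+12=91, FN=10+5+3+12+13=43 → 152/286 = 0.5315
  B: TP=54, FP=10+18+16+14+9=67, FN=25+14+20+17+17=93 → 108/268 = 0.4030
  C: TP=91, FP=5+14+20+13+13=65, FN=18+18+15+12+17=80 → 182/327 = 0.5566
  D: TP=56, FP=3+20+15+11+6=55, FN=22+16+20+19+19=96 → 112/263 = 0.4259
  E: TP=110, FP=12+17+12+19+10=70, FN=14+14+13+11+16=68 → 220/358 = 0.6145
  F: TP=73, FP=13+17+17+19+16=82, FN=12+9+13+6+10=50 → 146/278 = 0.5252
Macro-F1 score = mean = (0.5315 + 0.4030 + 0.5566 + 0.4259 + 0.6145 + 0.5252) / 6 = 0.509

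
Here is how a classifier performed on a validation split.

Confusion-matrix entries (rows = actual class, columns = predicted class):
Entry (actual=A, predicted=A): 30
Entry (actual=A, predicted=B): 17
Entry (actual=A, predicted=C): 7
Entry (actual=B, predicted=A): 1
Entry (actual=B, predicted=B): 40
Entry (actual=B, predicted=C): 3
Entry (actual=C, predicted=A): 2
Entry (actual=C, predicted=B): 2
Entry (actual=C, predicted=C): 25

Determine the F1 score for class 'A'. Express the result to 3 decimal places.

0.690

Treat 'A' as positive and all other classes as negative.
F1 score = 2·TP/(2·TP+FP+FN).
A: TP=30, FP=1+2=3, FN=17+7=24 → 60/87 = 0.6897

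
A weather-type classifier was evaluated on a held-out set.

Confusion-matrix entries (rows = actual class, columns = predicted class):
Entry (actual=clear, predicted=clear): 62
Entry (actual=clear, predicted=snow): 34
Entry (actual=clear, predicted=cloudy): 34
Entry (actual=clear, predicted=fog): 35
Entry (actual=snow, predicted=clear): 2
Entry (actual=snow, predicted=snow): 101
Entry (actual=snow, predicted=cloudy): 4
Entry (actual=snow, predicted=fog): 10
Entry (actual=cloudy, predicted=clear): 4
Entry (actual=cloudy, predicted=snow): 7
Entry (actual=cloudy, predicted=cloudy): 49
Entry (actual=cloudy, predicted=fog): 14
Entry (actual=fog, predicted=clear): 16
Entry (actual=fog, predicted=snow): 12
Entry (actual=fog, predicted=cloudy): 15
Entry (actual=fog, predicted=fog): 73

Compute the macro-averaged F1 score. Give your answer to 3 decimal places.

Per-class F1 score (2·TP/(2·TP+FP+FN)):
  clear: TP=62, FP=2+4+16=22, FN=34+34+35=103 → 124/249 = 0.4980
  snow: TP=101, FP=34+7+12=53, FN=2+4+10=16 → 202/271 = 0.7454
  cloudy: TP=49, FP=34+4+15=53, FN=4+7+14=25 → 98/176 = 0.5568
  fog: TP=73, FP=35+10+14=59, FN=16+12+15=43 → 146/248 = 0.5887
Macro-F1 score = mean = (0.4980 + 0.7454 + 0.5568 + 0.5887) / 4 = 0.597

0.597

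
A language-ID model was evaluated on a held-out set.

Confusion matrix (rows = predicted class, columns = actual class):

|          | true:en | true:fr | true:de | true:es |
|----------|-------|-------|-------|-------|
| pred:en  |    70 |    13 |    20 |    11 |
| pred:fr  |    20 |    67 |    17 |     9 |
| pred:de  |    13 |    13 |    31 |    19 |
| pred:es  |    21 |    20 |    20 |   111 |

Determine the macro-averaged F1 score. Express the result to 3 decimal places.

0.562

Per-class F1 score (2·TP/(2·TP+FP+FN)):
  en: TP=70, FP=13+20+11=44, FN=20+13+21=54 → 140/238 = 0.5882
  fr: TP=67, FP=20+17+9=46, FN=13+13+20=46 → 134/226 = 0.5929
  de: TP=31, FP=13+13+19=45, FN=20+17+20=57 → 62/164 = 0.3780
  es: TP=111, FP=21+20+20=61, FN=11+9+19=39 → 222/322 = 0.6894
Macro-F1 score = mean = (0.5882 + 0.5929 + 0.3780 + 0.6894) / 4 = 0.562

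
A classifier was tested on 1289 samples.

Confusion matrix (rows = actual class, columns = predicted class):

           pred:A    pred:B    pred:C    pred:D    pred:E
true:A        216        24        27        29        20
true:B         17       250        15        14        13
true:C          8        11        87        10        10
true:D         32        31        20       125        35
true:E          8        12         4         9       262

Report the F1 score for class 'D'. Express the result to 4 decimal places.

One-vs-rest for 'D': TP = diagonal; FP = other classes predicted 'D'; FN = 'D' predicted as other.
F1 score = 2·TP/(2·TP+FP+FN).
D: TP=125, FP=29+14+10+9=62, FN=32+31+20+35=118 → 250/430 = 0.58140

0.5814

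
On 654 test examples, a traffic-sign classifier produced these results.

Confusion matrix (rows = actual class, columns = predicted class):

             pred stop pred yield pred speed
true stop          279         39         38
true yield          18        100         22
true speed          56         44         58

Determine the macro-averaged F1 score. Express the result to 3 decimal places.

0.609

Per-class F1 score (2·TP/(2·TP+FP+FN)):
  stop: TP=279, FP=18+56=74, FN=39+38=77 → 558/709 = 0.7870
  yield: TP=100, FP=39+44=83, FN=18+22=40 → 200/323 = 0.6192
  speed: TP=58, FP=38+22=60, FN=56+44=100 → 116/276 = 0.4203
Macro-F1 score = mean = (0.7870 + 0.6192 + 0.4203) / 3 = 0.609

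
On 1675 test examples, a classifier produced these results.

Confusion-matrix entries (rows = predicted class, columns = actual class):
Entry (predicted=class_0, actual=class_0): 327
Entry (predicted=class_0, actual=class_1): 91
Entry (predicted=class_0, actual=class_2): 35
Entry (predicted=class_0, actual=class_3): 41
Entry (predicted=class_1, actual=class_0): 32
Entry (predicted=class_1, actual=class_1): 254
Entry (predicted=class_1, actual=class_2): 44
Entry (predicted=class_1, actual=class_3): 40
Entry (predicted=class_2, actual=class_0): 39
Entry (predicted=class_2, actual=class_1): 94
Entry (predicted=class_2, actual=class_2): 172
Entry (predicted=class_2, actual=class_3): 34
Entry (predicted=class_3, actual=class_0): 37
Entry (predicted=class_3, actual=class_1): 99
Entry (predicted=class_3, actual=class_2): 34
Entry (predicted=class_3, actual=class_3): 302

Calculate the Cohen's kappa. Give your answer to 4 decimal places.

0.5051

Observed agreement pₒ = trace/N = 1055/1675 = 0.62985
Expected agreement pₑ = Σ (rowᵢ·colᵢ)/N² = (435·494 + 538·370 + 285·339 + 417·472)/1675² = 0.25213
κ = (pₒ − pₑ)/(1 − pₑ) = (0.62985 − 0.25213)/(1 − 0.25213) = 0.5051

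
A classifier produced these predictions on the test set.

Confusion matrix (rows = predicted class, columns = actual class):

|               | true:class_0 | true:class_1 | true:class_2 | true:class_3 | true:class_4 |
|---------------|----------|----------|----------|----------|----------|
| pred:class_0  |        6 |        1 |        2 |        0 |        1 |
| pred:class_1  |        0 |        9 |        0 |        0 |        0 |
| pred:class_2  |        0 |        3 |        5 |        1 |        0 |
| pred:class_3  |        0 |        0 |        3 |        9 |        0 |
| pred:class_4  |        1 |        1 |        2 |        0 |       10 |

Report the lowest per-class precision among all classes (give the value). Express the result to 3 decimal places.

Per-class precision (TP/(TP+FP)):
  class_0: TP=6, FP=1+2+0+1=4 → 6/10 = 0.6000
  class_1: TP=9, FP=0+0+0+0=0 → 9/9 = 1.0000
  class_2: TP=5, FP=0+3+1+0=4 → 5/9 = 0.5556
  class_3: TP=9, FP=0+0+3+0=3 → 9/12 = 0.7500
  class_4: TP=10, FP=1+1+2+0=4 → 10/14 = 0.7143
Lowest is class 'class_2' with precision = 0.556.

0.556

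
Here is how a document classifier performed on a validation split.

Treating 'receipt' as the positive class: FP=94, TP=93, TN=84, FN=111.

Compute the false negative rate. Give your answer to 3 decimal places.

FNR = FN/(FN+TP) = 111/(111+93) = 0.544

0.544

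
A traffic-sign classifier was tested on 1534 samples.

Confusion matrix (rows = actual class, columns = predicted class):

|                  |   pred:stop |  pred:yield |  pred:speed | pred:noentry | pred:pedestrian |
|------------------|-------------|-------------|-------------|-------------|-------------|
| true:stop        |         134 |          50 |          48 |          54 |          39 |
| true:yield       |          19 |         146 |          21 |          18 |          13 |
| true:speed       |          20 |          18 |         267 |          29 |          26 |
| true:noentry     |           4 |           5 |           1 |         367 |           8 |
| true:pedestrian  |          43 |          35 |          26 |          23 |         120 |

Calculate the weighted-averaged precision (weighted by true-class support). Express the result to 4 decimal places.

0.6644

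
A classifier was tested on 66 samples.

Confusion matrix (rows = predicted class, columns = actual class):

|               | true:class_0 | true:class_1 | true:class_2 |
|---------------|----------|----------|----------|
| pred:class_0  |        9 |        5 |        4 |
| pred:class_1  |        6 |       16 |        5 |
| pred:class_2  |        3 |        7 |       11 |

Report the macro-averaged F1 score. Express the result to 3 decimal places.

Per-class F1 score (2·TP/(2·TP+FP+FN)):
  class_0: TP=9, FP=5+4=9, FN=6+3=9 → 18/36 = 0.5000
  class_1: TP=16, FP=6+5=11, FN=5+7=12 → 32/55 = 0.5818
  class_2: TP=11, FP=3+7=10, FN=4+5=9 → 22/41 = 0.5366
Macro-F1 score = mean = (0.5000 + 0.5818 + 0.5366) / 3 = 0.539

0.539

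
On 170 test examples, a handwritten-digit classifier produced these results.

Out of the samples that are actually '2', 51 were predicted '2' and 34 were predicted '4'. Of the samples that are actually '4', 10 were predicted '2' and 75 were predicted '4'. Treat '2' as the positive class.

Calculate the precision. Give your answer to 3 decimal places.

0.836

Precision = TP/(TP+FP) = 51/(51+10) = 51/61 = 0.836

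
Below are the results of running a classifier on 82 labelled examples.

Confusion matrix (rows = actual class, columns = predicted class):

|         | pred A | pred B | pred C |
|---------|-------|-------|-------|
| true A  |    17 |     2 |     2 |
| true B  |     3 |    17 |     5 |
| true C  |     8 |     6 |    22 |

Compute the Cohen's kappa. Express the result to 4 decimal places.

Observed agreement pₒ = trace/N = 56/82 = 0.68293
Expected agreement pₑ = Σ (rowᵢ·colᵢ)/N² = (21·28 + 25·25 + 36·29)/82² = 0.33566
κ = (pₒ − pₑ)/(1 − pₑ) = (0.68293 − 0.33566)/(1 − 0.33566) = 0.5227

0.5227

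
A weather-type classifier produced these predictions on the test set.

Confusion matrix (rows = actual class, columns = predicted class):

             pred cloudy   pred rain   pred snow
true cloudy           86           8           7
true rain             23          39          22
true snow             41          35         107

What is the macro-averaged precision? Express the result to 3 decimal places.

Per-class precision (TP/(TP+FP)):
  cloudy: TP=86, FP=23+41=64 → 86/150 = 0.5733
  rain: TP=39, FP=8+35=43 → 39/82 = 0.4756
  snow: TP=107, FP=7+22=29 → 107/136 = 0.7868
Macro-precision = mean = (0.5733 + 0.4756 + 0.7868) / 3 = 0.612

0.612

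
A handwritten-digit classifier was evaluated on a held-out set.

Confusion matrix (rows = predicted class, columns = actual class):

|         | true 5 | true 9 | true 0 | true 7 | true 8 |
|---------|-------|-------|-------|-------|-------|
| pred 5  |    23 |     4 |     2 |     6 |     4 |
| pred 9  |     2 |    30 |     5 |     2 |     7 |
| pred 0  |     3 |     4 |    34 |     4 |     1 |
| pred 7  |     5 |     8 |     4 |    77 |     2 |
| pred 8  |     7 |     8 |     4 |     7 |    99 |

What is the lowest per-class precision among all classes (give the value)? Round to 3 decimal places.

0.590

Per-class precision (TP/(TP+FP)):
  5: TP=23, FP=4+2+6+4=16 → 23/39 = 0.5897
  9: TP=30, FP=2+5+2+7=16 → 30/46 = 0.6522
  0: TP=34, FP=3+4+4+1=12 → 34/46 = 0.7391
  7: TP=77, FP=5+8+4+2=19 → 77/96 = 0.8021
  8: TP=99, FP=7+8+4+7=26 → 99/125 = 0.7920
Lowest is class '5' with precision = 0.590.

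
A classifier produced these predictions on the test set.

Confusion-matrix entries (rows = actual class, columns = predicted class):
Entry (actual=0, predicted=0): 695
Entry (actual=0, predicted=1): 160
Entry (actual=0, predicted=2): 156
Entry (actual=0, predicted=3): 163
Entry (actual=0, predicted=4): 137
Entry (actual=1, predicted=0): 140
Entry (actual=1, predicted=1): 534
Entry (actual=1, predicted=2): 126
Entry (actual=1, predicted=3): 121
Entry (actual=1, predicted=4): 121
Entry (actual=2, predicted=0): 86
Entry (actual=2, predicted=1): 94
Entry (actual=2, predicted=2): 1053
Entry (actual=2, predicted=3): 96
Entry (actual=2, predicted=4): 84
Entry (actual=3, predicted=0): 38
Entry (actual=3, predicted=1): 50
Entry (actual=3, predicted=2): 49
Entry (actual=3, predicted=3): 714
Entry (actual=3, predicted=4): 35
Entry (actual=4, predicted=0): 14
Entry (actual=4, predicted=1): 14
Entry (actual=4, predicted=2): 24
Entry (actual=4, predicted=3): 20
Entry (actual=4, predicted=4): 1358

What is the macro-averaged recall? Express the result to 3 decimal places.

0.709

Per-class recall (TP/(TP+FN)):
  0: TP=695, FN=160+156+163+137=616 → 695/1311 = 0.5301
  1: TP=534, FN=140+126+121+121=508 → 534/1042 = 0.5125
  2: TP=1053, FN=86+94+96+84=360 → 1053/1413 = 0.7452
  3: TP=714, FN=38+50+49+35=172 → 714/886 = 0.8059
  4: TP=1358, FN=14+14+24+20=72 → 1358/1430 = 0.9497
Macro-recall = mean = (0.5301 + 0.5125 + 0.7452 + 0.8059 + 0.9497) / 5 = 0.709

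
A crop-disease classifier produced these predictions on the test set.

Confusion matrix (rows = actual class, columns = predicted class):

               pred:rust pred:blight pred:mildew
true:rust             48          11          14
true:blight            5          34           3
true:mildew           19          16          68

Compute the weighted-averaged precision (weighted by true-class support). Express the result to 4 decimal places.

Per-class precision (TP/(TP+FP)):
  rust: TP=48, FP=5+19=24 → 48/72 = 0.66667
  blight: TP=34, FP=11+16=27 → 34/61 = 0.55738
  mildew: TP=68, FP=14+3=17 → 68/85 = 0.80000
Weighted-precision = Σ (supportᵢ/N)·precisionᵢ with N=218: (73/218)·0.66667 + (42/218)·0.55738 + (103/218)·0.80000 = 0.7086

0.7086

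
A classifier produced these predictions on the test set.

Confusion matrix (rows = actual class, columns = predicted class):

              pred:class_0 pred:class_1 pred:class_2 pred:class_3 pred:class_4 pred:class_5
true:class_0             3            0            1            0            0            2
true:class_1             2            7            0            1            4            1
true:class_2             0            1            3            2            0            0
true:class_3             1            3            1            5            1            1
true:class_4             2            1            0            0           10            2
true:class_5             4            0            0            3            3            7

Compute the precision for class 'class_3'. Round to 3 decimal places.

Treat 'class_3' as positive and all other classes as negative.
precision = TP/(TP+FP).
class_3: TP=5, FP=0+1+2+0+3=6 → 5/11 = 0.4545

0.455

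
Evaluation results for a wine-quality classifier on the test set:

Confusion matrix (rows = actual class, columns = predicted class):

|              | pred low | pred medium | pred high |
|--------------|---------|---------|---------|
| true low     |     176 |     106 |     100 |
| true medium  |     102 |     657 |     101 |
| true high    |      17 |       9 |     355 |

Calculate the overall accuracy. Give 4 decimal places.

0.7320

Accuracy = trace / total = (176+657+355=1188) / 1623 = 1188/1623 = 0.7320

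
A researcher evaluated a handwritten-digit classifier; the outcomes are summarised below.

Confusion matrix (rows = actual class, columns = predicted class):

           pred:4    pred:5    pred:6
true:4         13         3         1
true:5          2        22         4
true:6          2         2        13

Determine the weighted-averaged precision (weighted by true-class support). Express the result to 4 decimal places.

0.7757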